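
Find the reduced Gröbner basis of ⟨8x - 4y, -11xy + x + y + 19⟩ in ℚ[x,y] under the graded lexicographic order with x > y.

f_1 = 8x - 4y, LT = x.
f_2 = -11xy + x + y + 19, LT = xy.

S(f_1,f_2): lcm = xy. S = -½y² + 1/11x + 1/11y + 19/11.
  leading term y²: no divisor's leading term divides it; move -½y² to the remainder.
  leading term x: subtract (1/88)·f_1 from 1/11x + 1/11y + 19/11 → 3/22y + 19/11
  leading term y: no divisor's leading term divides it; move 3/22y to the remainder.
  leading term 1: no divisor's leading term divides it; move 19/11 to the remainder.
  remainder -½y² + 3/22y + 19/11 ≠ 0; add g_3 = -½y² + 3/22y + 19/11 to the basis.

The other S-polynomials (S(f_1,g_3), S(f_2,g_3)) all reduce to 0 modulo the current basis, so we have a Gröbner basis.
Inter-reduce: drop elements whose leading term is divisible by another's, tail-reduce, and make monic.

G = {y² - 3/11y - 38/11, x - ½y}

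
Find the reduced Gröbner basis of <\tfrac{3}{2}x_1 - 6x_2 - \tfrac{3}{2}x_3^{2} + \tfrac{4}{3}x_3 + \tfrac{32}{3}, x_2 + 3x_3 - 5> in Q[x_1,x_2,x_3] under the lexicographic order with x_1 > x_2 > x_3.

G = {x_1 - x_3^{2} + \tfrac{116}{9}x_3 - \tfrac{116}{9}, x_2 + 3x_3 - 5}

f_1 = \tfrac{3}{2}x_1 - 6x_2 - \tfrac{3}{2}x_3^{2} + \tfrac{4}{3}x_3 + \tfrac{32}{3}, LT = x_1.
f_2 = x_2 + 3x_3 - 5, LT = x_2.

S(f_1,f_2): leading monomials are coprime, so the S-polynomial reduces to 0 (Buchberger's first criterion).
Every S-polynomial of the final basis reduces to 0, so we have a Gröbner basis.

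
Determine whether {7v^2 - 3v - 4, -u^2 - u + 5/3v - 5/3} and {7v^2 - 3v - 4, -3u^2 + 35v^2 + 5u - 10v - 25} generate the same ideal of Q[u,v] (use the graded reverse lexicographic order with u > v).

Two ideals are equal iff their reduced Gröbner bases coincide (the reduced basis is unique for a fixed ordering).
Buchberger on the first generating set:
f_1 = 7v^2 - 3v - 4, LT = v^2.
f_2 = -u^2 - u + 5/3v - 5/3, LT = u^2.

The S-polynomials (S(f_1,f_2)) all reduce to 0 modulo the current basis, so we have a Gröbner basis.
Inter-reduce: drop elements whose leading term is divisible by another's, tail-reduce, and make monic.
Reduced Gröbner basis: {u^2 + u - 5/3v + 5/3, v^2 - 3/7v - 4/7}.

Buchberger on the second generating set:
h_1 = 7v^2 - 3v - 4, LT = v^2.
h_2 = -3u^2 + 35v^2 + 5u - 10v - 25, LT = u^2.

The S-polynomials (S(h_1,h_2)) all reduce to 0 modulo the current basis, so we have a Gröbner basis.
Inter-reduce: drop elements whose leading term is divisible by another's, tail-reduce, and make monic.
Reduced Gröbner basis: {u^2 - 5/3u - 5/3v + 5/3, v^2 - 3/7v - 4/7}.

Since the reduced bases disagree, the two ideals are not the same.

No, the ideals differ.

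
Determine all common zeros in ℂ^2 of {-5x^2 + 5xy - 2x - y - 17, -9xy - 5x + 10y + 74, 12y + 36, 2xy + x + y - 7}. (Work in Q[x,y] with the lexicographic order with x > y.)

{(-2, -3)}

Compute a lex Gröbner basis by Buchberger's algorithm.
f_1 = -5x^2 + 5xy - 2x - y - 17, LT = x^2.
f_2 = -9xy - 5x + 10y + 74, LT = xy.
f_3 = 12y + 36, LT = y.
f_4 = 2xy + x + y - 7, LT = xy.

S(f_1,f_2): lcm = x^2y. S = -5/9x^2 - xy^2 + 68/45xy + 74/9x + 1/5y^2 + 17/5y.
  leading term x^2: subtract (1/9)·f_1 from -5/9x^2 - xy^2 + 68/45xy + 74/9x + 1/5y^2 + 17/5y → -xy^2 + 43/45xy + 76/9x + 1/5y^2 + 158/45y + 17/9
  leading term xy^2: subtract (1/9y)·f_2 from -xy^2 + 43/45xy + 76/9x + 1/5y^2 + 158/45y + 17/9 → 68/45xy + 76/9x - 41/45y^2 - 212/45y + 17/9
  leading term xy: subtract (-68/405)·f_2 from 68/45xy + 76/9x - 41/45y^2 - 212/45y + 17/9 → 616/81x - 41/45y^2 - 1228/405y + 5797/405
  leading term x: no divisor's leading term divides it; move 616/81x to the remainder.
  leading term y^2: subtract (-41/540y)·f_3 from -41/45y^2 - 1228/405y + 5797/405 → -121/405y + 5797/405
  leading term y: subtract (-121/4860)·f_3 from -121/405y + 5797/405 → 1232/81
  leading term 1: no divisor's leading term divides it; move 1232/81 to the remainder.
  remainder 616/81x + 1232/81 ≠ 0; add h_5 = 616/81x + 1232/81 to the basis.

S(f_1,f_3): leading monomials are coprime, so the S-polynomial reduces to 0 (Buchberger's first criterion).
S(f_1,f_4): lcm = x^2y. S = -1/2x^2 - xy^2 - 1/10xy + 7/2x + 1/5y^2 + 17/5y.
  leading term x^2: subtract (1/10)·f_1 from -1/2x^2 - xy^2 - 1/10xy + 7/2x + 1/5y^2 + 17/5y → -xy^2 - 3/5xy + 37/10x + 1/5y^2 + 7/2y + 17/10
  leading term xy^2: subtract (1/9y)·f_2 from -xy^2 - 3/5xy + 37/10x + 1/5y^2 + 7/2y + 17/10 → -2/45xy + 37/10x - 41/45y^2 - 85/18y + 17/10
  leading term xy: subtract (2/405)·f_2 from -2/45xy + 37/10x - 41/45y^2 - 85/18y + 17/10 → 3017/810x - 41/45y^2 - 773/162y + 1081/810
  leading term x: subtract (431/880)·h_5 from 3017/810x - 41/45y^2 - 773/162y + 1081/810 → -41/45y^2 - 773/162y - 1651/270
  leading term y^2: subtract (-41/540y)·f_3 from -41/45y^2 - 773/162y - 1651/270 → -1651/810y - 1651/270
  leading term y: subtract (-1651/9720)·f_3 from -1651/810y - 1651/270 → 0
  remainder 0.

S(f_2,f_3): lcm = xy. S = -22/9x - 10/9y - 74/9.
  leading term x: subtract (-9/28)·h_5 from -22/9x - 10/9y - 74/9 → -10/9y - 10/3
  leading term y: subtract (-5/54)·f_3 from -10/9y - 10/3 → 0
  remainder 0.

S(f_2,f_4): lcm = xy. S = 1/18x - 29/18y - 85/18.
  leading term x: subtract (9/1232)·h_5 from 1/18x - 29/18y - 85/18 → -29/18y - 29/6
  leading term y: subtract (-29/216)·f_3 from -29/18y - 29/6 → 0
  remainder 0.

S(f_3,f_4): lcm = xy. S = 5/2x - 1/2y + 7/2.
  leading term x: subtract (405/1232)·h_5 from 5/2x - 1/2y + 7/2 → -1/2y - 3/2
  leading term y: subtract (-1/24)·f_3 from -1/2y - 3/2 → 0
  remainder 0.

S(f_1,h_5): lcm = x^2. S = -xy - 8/5x + 1/5y + 17/5.
  leading term xy: subtract (1/9)·f_2 from -xy - 8/5x + 1/5y + 17/5 → -47/45x - 41/45y - 217/45
  leading term x: subtract (-423/3080)·h_5 from -47/45x - 41/45y - 217/45 → -41/45y - 41/15
  leading term y: subtract (-41/540)·f_3 from -41/45y - 41/15 → 0
  remainder 0.

S(f_2,h_5): lcm = xy. S = 5/9x - 28/9y - 74/9.
  leading term x: subtract (45/616)·h_5 from 5/9x - 28/9y - 74/9 → -28/9y - 28/3
  leading term y: subtract (-7/27)·f_3 from -28/9y - 28/3 → 0
  remainder 0.

S(f_3,h_5): leading monomials are coprime, so the S-polynomial reduces to 0 (Buchberger's first criterion).
S(f_4,h_5): lcm = xy. S = 1/2x - 3/2y - 7/2.
  leading term x: subtract (81/1232)·h_5 from 1/2x - 3/2y - 7/2 → -3/2y - 9/2
  leading term y: subtract (-1/8)·f_3 from -3/2y - 9/2 → 0
  remainder 0.

Every S-polynomial of the final basis reduces to 0, so we have a Gröbner basis.
Inter-reduce: drop elements whose leading term is divisible by another's, tail-reduce, and make monic.
Reduced Gröbner basis: {x + 2, y + 3}.

A lex Gröbner basis eliminates variables successively. Here y + 3 depends only on y, with roots {-3}; lifting each root through the earlier basis elements recovers the full solutions.
  y = -3: the earlier basis element becomes x + 2 = 0, giving x = -2 — point (-2, -3).
Each listed point satisfies every original equation (direct substitution).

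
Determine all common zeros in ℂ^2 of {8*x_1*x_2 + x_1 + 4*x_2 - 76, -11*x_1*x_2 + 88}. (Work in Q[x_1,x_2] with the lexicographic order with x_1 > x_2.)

{(8, 1), (4, 2)}

Compute a lex Gröbner basis by Buchberger's algorithm.
f_1 = 8*x_1*x_2 + x_1 + 4*x_2 - 76, LT = x_1*x_2.
f_2 = -11*x_1*x_2 + 88, LT = x_1*x_2.

S(f_1,f_2): lcm = x_1*x_2. S = 1/8*x_1 + 1/2*x_2 - 3/2.
  leading term x_1: no divisor's leading term divides it; move 1/8*x_1 to the remainder.
  leading term x_2: no divisor's leading term divides it; move 1/2*x_2 to the remainder.
  leading term 1: no divisor's leading term divides it; move -3/2 to the remainder.
  remainder 1/8*x_1 + 1/2*x_2 - 3/2 ≠ 0; add h_3 = 1/8*x_1 + 1/2*x_2 - 3/2 to the basis.

S(f_1,h_3): lcm = x_1*x_2. S = 1/8*x_1 - 4*x_2**2 + 25/2*x_2 - 19/2.
  leading term x_1: subtract (1)·h_3 from 1/8*x_1 - 4*x_2**2 + 25/2*x_2 - 19/2 → -4*x_2**2 + 12*x_2 - 8
  leading term x_2**2: no divisor's leading term divides it; move -4*x_2**2 to the remainder.
  leading term x_2: no divisor's leading term divides it; move 12*x_2 to the remainder.
  leading term 1: no divisor's leading term divides it; move -8 to the remainder.
  remainder -4*x_2**2 + 12*x_2 - 8 ≠ 0; add h_4 = -4*x_2**2 + 12*x_2 - 8 to the basis.

The other S-polynomials (S(f_2,h_3), S(f_1,h_4), S(f_2,h_4), S(h_3,h_4)) all reduce to 0 modulo the current basis, so we have a Gröbner basis.
Inter-reduce: drop elements whose leading term is divisible by another's, tail-reduce, and make monic.
Reduced Gröbner basis: {x_1 + 4*x_2 - 12, x_2**2 - 3*x_2 + 2}.

Elimination: the polynomial x_2**2 - 3*x_2 + 2 lies in the elimination ideal for x_2, so x_2 ∈ {1, 2}. For each such x_2, the remaining basis elements (now univariate) give the rest of the solution.
  x_2 = 1: the earlier basis element becomes x_1 - 8 = 0, giving x_1 = 8 — point (8, 1).
  x_2 = 2: the earlier basis element becomes x_1 - 4 = 0, giving x_1 = 4 — point (4, 2).
This is the nonlinear analogue of row-reducing a linear system.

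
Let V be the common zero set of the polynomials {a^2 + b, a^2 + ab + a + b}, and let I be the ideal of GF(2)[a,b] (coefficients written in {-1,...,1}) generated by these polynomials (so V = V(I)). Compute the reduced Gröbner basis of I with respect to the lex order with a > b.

Buchberger's algorithm terminates because the ascending chain of leading-term ideals stabilizes.

f_1 = a^2 + b, LT = a^2.
f_2 = a^2 + ab + a + b, LT = a^2.

S(f_1,f_2): lcm = a^2. S = ab + a.
  reduce S modulo (f_1, f_2):
  remainder ab + a ≠ 0; add g_3 = ab + a to the basis.

S(f_1,g_3): lcm = a^2b. S = a^2 + b^2.
  reduce S modulo (f_1, f_2, g_3):
  remainder b^2 + b ≠ 0; add g_4 = b^2 + b to the basis.

The other S-polynomials (S(f_2,g_3), S(f_1,g_4), S(f_2,g_4), S(g_3,g_4)) all reduce to 0 modulo the current basis, so we have a Gröbner basis.
Inter-reduce: drop elements whose leading term is divisible by another's, tail-reduce, and make monic.

G = {a^2 + b, ab + a, b^2 + b}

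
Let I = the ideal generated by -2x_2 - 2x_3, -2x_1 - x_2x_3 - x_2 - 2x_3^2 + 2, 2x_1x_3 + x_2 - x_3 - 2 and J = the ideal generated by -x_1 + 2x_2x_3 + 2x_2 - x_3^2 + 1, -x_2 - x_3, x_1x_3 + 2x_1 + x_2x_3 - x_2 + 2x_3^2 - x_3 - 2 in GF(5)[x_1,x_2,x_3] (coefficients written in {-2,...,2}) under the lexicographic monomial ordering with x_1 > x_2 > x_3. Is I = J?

No, the ideals differ.

Two ideals are equal iff their reduced Gröbner bases coincide (the reduced basis is unique for a fixed ordering).
Buchberger on the first generating set:
f_1 = -2x_2 - 2x_3, LT = x_2.
f_2 = -2x_1 - x_2x_3 - x_2 - 2x_3^2 + 2, LT = x_1.
f_3 = 2x_1x_3 + x_2 - x_3 - 2, LT = x_1x_3.

S(f_2,f_3): lcm = x_1x_3. S = -2x_2x_3^2 - 2x_2x_3 + 2x_2 + x_3^3 + 2x_3 + 1.
  reduce S modulo (f_1, f_2, f_3):
  remainder -2x_3^3 + 2x_3^2 + 1 ≠ 0; add g_4 = -2x_3^3 + 2x_3^2 + 1 to the basis.

The other S-polynomials (S(f_1,f_2), S(f_1,f_3), S(f_1,g_4), S(f_2,g_4), S(f_3,g_4)) all reduce to 0 modulo the current basis, so we have a Gröbner basis.
Inter-reduce: drop elements whose leading term is divisible by another's, tail-reduce, and make monic.
Reduced Gröbner basis: {x_1 - 2x_3^2 + 2x_3 - 1, x_2 + x_3, x_3^3 - x_3^2 + 2}.

Buchberger on the second generating set:
h_1 = -x_1 + 2x_2x_3 + 2x_2 - x_3^2 + 1, LT = x_1.
h_2 = -x_2 - x_3, LT = x_2.
h_3 = x_1x_3 + 2x_1 + x_2x_3 - x_2 + 2x_3^2 - x_3 - 2, LT = x_1x_3.

S(h_1,h_3): lcm = x_1x_3. S = -2x_1 - 2x_2x_3^2 + 2x_2x_3 + x_2 + x_3^3 - 2x_3^2 + 2.
  reduce S modulo (h_1, h_2, h_3):
  remainder -2x_3^3 + 2x_3^2 - 2x_3 ≠ 0; add k_4 = -2x_3^3 + 2x_3^2 - 2x_3 to the basis.

The other S-polynomials (S(h_1,h_2), S(h_2,h_3), S(h_1,k_4), S(h_2,k_4), S(h_3,k_4)) all reduce to 0 modulo the current basis, so we have a Gröbner basis.
Inter-reduce: drop elements whose leading term is divisible by another's, tail-reduce, and make monic.
Reduced Gröbner basis: {x_1 - 2x_3^2 + 2x_3 - 1, x_2 + x_3, x_3^3 - x_3^2 + x_3}.

These differ, so the ideals are not equal.
The same test decides containment: I ⊆ J iff every generator of I reduces to 0 modulo a Gröbner basis of J.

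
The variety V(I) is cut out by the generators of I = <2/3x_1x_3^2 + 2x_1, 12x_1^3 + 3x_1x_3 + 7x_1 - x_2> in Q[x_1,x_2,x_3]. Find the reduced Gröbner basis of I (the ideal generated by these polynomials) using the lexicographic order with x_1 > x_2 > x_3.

f_1 = 2/3x_1x_3^2 + 2x_1, LT = x_1x_3^2.
f_2 = 12x_1^3 + 3x_1x_3 + 7x_1 - x_2, LT = x_1^3.

S(f_1,f_2): lcm = x_1^3x_3^2. S = 3x_1^3 - 1/4x_1x_3^3 - 7/12x_1x_3^2 + 1/12x_2x_3^2.
  leading term x_1^3: subtract (1/4)·f_2 from 3x_1^3 - 1/4x_1x_3^3 - 7/12x_1x_3^2 + 1/12x_2x_3^2 → -1/4x_1x_3^3 - 7/12x_1x_3^2 - 3/4x_1x_3 - 7/4x_1 + 1/12x_2x_3^2 + 1/4x_2
  leading term x_1x_3^3: subtract (-3/8x_3)·f_1 from -1/4x_1x_3^3 - 7/12x_1x_3^2 - 3/4x_1x_3 - 7/4x_1 + 1/12x_2x_3^2 + 1/4x_2 → -7/12x_1x_3^2 - 7/4x_1 + 1/12x_2x_3^2 + 1/4x_2
  leading term x_1x_3^2: subtract (-7/8)·f_1 from -7/12x_1x_3^2 - 7/4x_1 + 1/12x_2x_3^2 + 1/4x_2 → 1/12x_2x_3^2 + 1/4x_2
  leading term x_2x_3^2: no divisor's leading term divides it; move 1/12x_2x_3^2 to the remainder.
  leading term x_2: no divisor's leading term divides it; move 1/4x_2 to the remainder.
  remainder 1/12x_2x_3^2 + 1/4x_2 ≠ 0; add g_3 = 1/12x_2x_3^2 + 1/4x_2 to the basis.

The other S-polynomials (S(f_1,g_3), S(f_2,g_3)) all reduce to 0 modulo the current basis, so we have a Gröbner basis.

G = {x_1^3 + 1/4x_1x_3 + 7/12x_1 - 1/12x_2, x_1x_3^2 + 3x_1, x_2x_3^2 + 3x_2}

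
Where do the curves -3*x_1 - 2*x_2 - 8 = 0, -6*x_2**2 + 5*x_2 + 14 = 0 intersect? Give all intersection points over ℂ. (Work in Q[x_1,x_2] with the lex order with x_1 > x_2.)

{(-17/9, -7/6), (-4, 2)}

Compute a lex Gröbner basis by Buchberger's algorithm.
f_1 = -3*x_1 - 2*x_2 - 8, LT = x_1.
f_2 = -6*x_2**2 + 5*x_2 + 14, LT = x_2**2.

The S-polynomials (S(f_1,f_2)) all reduce to 0 modulo the current basis, so we have a Gröbner basis.
Inter-reduce: drop elements whose leading term is divisible by another's, tail-reduce, and make monic.
Reduced Gröbner basis: {x_1 + 2/3*x_2 + 8/3, x_2**2 - 5/6*x_2 - 7/3}.

Elimination: the polynomial x_2**2 - 5/6*x_2 - 7/3 lies in the elimination ideal for x_2, so x_2 ∈ {-7/6, 2}. For each such x_2, the remaining basis elements (now univariate) give the rest of the solution.
  x_2 = -7/6: the earlier basis element becomes x_1 + 17/9 = 0, giving x_1 = -17/9 — point (-17/9, -7/6).
  x_2 = 2: the earlier basis element becomes x_1 + 4 = 0, giving x_1 = -4 — point (-4, 2).
Check: every point annihilates each of the original generators.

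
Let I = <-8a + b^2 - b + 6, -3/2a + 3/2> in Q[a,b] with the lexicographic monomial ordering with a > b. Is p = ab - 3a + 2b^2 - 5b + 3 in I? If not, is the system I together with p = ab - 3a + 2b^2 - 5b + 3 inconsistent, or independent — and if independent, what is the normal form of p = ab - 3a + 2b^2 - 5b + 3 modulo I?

First compute the reduced Gröbner basis of I by Buchberger's algorithm.
f_1 = -8a + b^2 - b + 6, LT = a.
f_2 = -3/2a + 3/2, LT = a.

S(f_1,f_2): lcm = a. S = -1/8b^2 + 1/8b + 1/4.
  leading term b^2: no divisor's leading term divides it; move -1/8b^2 to the remainder.
  leading term b: no divisor's leading term divides it; move 1/8b to the remainder.
  leading term 1: no divisor's leading term divides it; move 1/4 to the remainder.
  remainder -1/8b^2 + 1/8b + 1/4 ≠ 0; add h_3 = -1/8b^2 + 1/8b + 1/4 to the basis.

S(f_1,h_3): leading monomials are coprime, so the S-polynomial reduces to 0 (Buchberger's first criterion).
S(f_2,h_3): leading monomials are coprime, so the S-polynomial reduces to 0 (Buchberger's first criterion).
Every S-polynomial of the final basis reduces to 0, so we have a Gröbner basis.
Inter-reduce: drop elements whose leading term is divisible by another's, tail-reduce, and make monic.
Reduced Gröbner basis: {a - 1, b^2 - b - 2}.
Label its elements g_1 = a - 1, g_2 = b^2 - b - 2.

Reduce p = ab - 3a + 2b^2 - 5b + 3 modulo G:
  leading term ab: subtract (b)·g_1 from ab - 3a + 2b^2 - 5b + 3 → -3a + 2b^2 - 4b + 3
  leading term a: subtract (-3)·g_1 from -3a + 2b^2 - 4b + 3 → 2b^2 - 4b
  leading term b^2: subtract (2)·g_2 from 2b^2 - 4b → -2b + 4
  leading term b: no divisor's leading term divides it; move -2b to the remainder.
  leading term 1: no divisor's leading term divides it; move 4 to the remainder.
  normal form = -2b + 4.
The normal form is nonzero, so p ∉ I. Since p minus its normal form lies in I, I + (p) = I + (r) where r = -2b + 4; decide whether this ideal is the whole ring.
Run Buchberger on G together with r (pairs among the g_i already reduce to 0 since G is a Gröbner basis):
g_1 = a - 1, LT = a.
g_2 = b^2 - b - 2, LT = b^2.
r = -2b + 4, LT = b.

S(g_1,g_2): leading monomials are coprime, so the S-polynomial reduces to 0 (Buchberger's first criterion).
S(g_1,r): leading monomials are coprime, so the S-polynomial reduces to 0 (Buchberger's first criterion).
S(g_2,r): lcm = b^2. S = b - 2.
  leading term b: subtract (-1/2)·r from b - 2 → 0
  remainder 0.

Every S-polynomial of the final basis reduces to 0, so we have a Gröbner basis.
Inter-reduce: drop elements whose leading term is divisible by another's, tail-reduce, and make monic.
Reduced Gröbner basis: {a - 1, b - 2}.
The reduced Gröbner basis of I + (p) is {a - 1, b - 2} ≠ {1}, a proper ideal, so the enlarged system stays consistent: p is independent of I, with normal form -2b + 4.

ab - 3a + 2b^2 - 5b + 3 is independent of I; its normal form modulo I is -2b + 4.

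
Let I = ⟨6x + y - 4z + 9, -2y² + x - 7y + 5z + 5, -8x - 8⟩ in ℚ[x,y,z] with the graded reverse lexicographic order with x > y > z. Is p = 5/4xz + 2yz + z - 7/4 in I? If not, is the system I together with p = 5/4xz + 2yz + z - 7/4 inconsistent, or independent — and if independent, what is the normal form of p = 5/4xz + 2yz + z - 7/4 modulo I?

5/4xz + 2yz + z - 7/4 lies in I (it reduces to 0).

First compute the reduced Gröbner basis of I by Buchberger's algorithm.
f_1 = 6x + y - 4z + 9, LT = x.
f_2 = -2y² + x - 7y + 5z + 5, LT = y².
f_3 = -8x - 8, LT = x.

S(f_1,f_3): lcm = x. S = ⅙y - ⅔z + ½.
  reduce S modulo (f_1, f_2, f_3):
  remainder ⅙y - ⅔z + ½ ≠ 0; add h_4 = ⅙y - ⅔z + ½ to the basis.

S(f_2,h_4): lcm = y². S = 4yz - ½x + ½y - 5/2z - 5/2.
  reduce S modulo (f_1, f_2, f_3, h_4):
  remainder 16z² - 25/2z - 7/2 ≠ 0; add h_5 = 16z² - 25/2z - 7/2 to the basis.

The other S-polynomials (S(f_1,f_2), S(f_2,f_3), S(f_1,h_4), S(f_3,h_4), S(f_1,h_5), S(f_2,h_5), S(f_3,h_5), S(h_4,h_5)) all reduce to 0 modulo the current basis, so we have a Gröbner basis.
Inter-reduce: drop elements whose leading term is divisible by another's, tail-reduce, and make monic.
Reduced Gröbner basis: {z² - 25/32z - 7/32, x + 1, y - 4z + 3}.
Label its elements g_1 = z² - 25/32z - 7/32, g_2 = x + 1, g_3 = y - 4z + 3.

Reduce p = 5/4xz + 2yz + z - 7/4 modulo G:
  leading term xz: subtract (5/4z)·g_2 from 5/4xz + 2yz + z - 7/4 → 2yz - ¼z - 7/4
  leading term yz: subtract (2z)·g_3 from 2yz - ¼z - 7/4 → 8z² - 25/4z - 7/4
  leading term z²: subtract (8)·g_1 from 8z² - 25/4z - 7/4 → 0
  normal form = 0.
Since the normal form is 0, p ∈ I.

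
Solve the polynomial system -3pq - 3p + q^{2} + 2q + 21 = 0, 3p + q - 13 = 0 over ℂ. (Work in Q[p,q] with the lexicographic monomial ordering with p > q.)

{(4, 1), (3, 4)}

Compute a lex Gröbner basis by Buchberger's algorithm.
f_1 = -3pq - 3p + q^{2} + 2q + 21, LT = pq.
f_2 = 3p + q - 13, LT = p.

S(f_1,f_2): lcm = pq. S = p - \tfrac{2}{3}q^{2} + \tfrac{11}{3}q - 7.
  reduce S modulo (f_1, f_2):
  remainder -\tfrac{2}{3}q^{2} + \tfrac{10}{3}q - \tfrac{8}{3} ≠ 0; add h_3 = -\tfrac{2}{3}q^{2} + \tfrac{10}{3}q - \tfrac{8}{3} to the basis.

The other S-polynomials (S(f_1,h_3), S(f_2,h_3)) all reduce to 0 modulo the current basis, so we have a Gröbner basis.
Inter-reduce: drop elements whose leading term is divisible by another's, tail-reduce, and make monic.
Reduced Gröbner basis: {p + \tfrac{1}{3}q - \tfrac{13}{3}, q^{2} - 5q + 4}.

Since the basis is lex-ordered, q^{2} - 5q + 4 is univariate in q. Its roots are {1, 4}. Back-substituting each root into the other basis elements fixes the other coordinates.
  q = 1: the earlier basis element becomes p - 4 = 0, giving p = 4 — point (4, 1).
  q = 4: the earlier basis element becomes p - 3 = 0, giving p = 3 — point (3, 4).
This is the nonlinear analogue of row-reducing a linear system.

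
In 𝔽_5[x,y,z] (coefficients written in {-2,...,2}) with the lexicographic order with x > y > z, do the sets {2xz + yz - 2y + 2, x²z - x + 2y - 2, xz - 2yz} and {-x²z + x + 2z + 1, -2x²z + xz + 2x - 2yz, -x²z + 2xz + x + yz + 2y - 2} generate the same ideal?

No, the ideals differ.

For a fixed monomial order, each ideal has a unique reduced Gröbner basis; comparing bases decides equality.
Buchberger on the first generating set:
f_1 = 2xz + yz - 2y + 2, LT = xz.
f_2 = x²z - x + 2y - 2, LT = x²z.
f_3 = xz - 2yz, LT = xz.

S(f_1,f_2): lcm = x²z. S = -2xyz - xy + 2x - 2y + 2.
  leading term xyz: subtract (-y)·f_1 from -2xyz - xy + 2x - 2y + 2 → -xy + 2x + y²z - 2y² + 2
  leading term xy: no divisor's leading term divides it; move -xy to the remainder.
  leading term x: no divisor's leading term divides it; move 2x to the remainder.
  leading term y²z: no divisor's leading term divides it; move y²z to the remainder.
  leading term y²: no divisor's leading term divides it; move -2y² to the remainder.
  leading term 1: no divisor's leading term divides it; move 2 to the remainder.
  remainder -xy + 2x + y²z - 2y² + 2 ≠ 0; add g_4 = -xy + 2x + y²z - 2y² + 2 to the basis.

S(f_1,f_3): lcm = xz. S = -y + 1.
  leading term y: no divisor's leading term divides it; move -y to the remainder.
  leading term 1: no divisor's leading term divides it; move 1 to the remainder.
  remainder -y + 1 ≠ 0; add g_5 = -y + 1 to the basis.

S(f_2,f_3): lcm = x²z. S = 2xyz - x + 2y - 2.
  leading term xyz: subtract (y)·f_1 from 2xyz - x + 2y - 2 → -x - y²z + 2y² - 2
  leading term x: no divisor's leading term divides it; move -x to the remainder.
  leading term y²z: subtract (yz)·g_5 from -y²z + 2y² - 2 → 2y² - yz - 2
  leading term y²: subtract (-2y)·g_5 from 2y² - yz - 2 → -yz + 2y - 2
  leading term yz: subtract (z)·g_5 from -yz + 2y - 2 → 2y - z - 2
  leading term y: subtract (-2)·g_5 from 2y - z - 2 → -z
  leading term z: no divisor's leading term divides it; move -z to the remainder.
  remainder -x - z ≠ 0; add g_6 = -x - z to the basis.

S(f_1,g_4): lcm = xyz. S = 2xz + y²z² + y²z - y² + y + 2z.
  leading term xz: subtract (1)·f_1 from 2xz + y²z² + y²z - y² + y + 2z → y²z² + y²z - y² - yz - 2y + 2z - 2
  leading term y²z²: subtract (-yz²)·g_5 from y²z² + y²z - y² - yz - 2y + 2z - 2 → y²z - y² + yz² - yz - 2y + 2z - 2
  leading term y²z: subtract (-yz)·g_5 from y²z - y² + yz² - yz - 2y + 2z - 2 → -y² + yz² - 2y + 2z - 2
  leading term y²: subtract (y)·g_5 from -y² + yz² - 2y + 2z - 2 → yz² + 2y + 2z - 2
  leading term yz²: subtract (-z²)·g_5 from yz² + 2y + 2z - 2 → 2y + z² + 2z - 2
  leading term y: subtract (-2)·g_5 from 2y + z² + 2z - 2 → z² + 2z
  leading term z²: no divisor's leading term divides it; move z² to the remainder.
  leading term z: no divisor's leading term divides it; move 2z to the remainder.
  remainder z² + 2z ≠ 0; add g_7 = z² + 2z to the basis.

The other S-polynomials (S(f_2,g_4), S(f_3,g_4), S(f_1,g_5), S(f_2,g_5), S(f_3,g_5), S(g_4,g_5), S(f_1,g_6), S(f_2,g_6), S(f_3,g_6), S(g_4,g_6), S(g_5,g_6), S(f_1,g_7), S(f_2,g_7), S(f_3,g_7), S(g_4,g_7), S(g_5,g_7), S(g_6,g_7)) all reduce to 0 modulo the current basis, so we have a Gröbner basis.
Inter-reduce: drop elements whose leading term is divisible by another's, tail-reduce, and make monic.
Reduced Gröbner basis: {x + z, y - 1, z² + 2z}.

Buchberger on the second generating set:
h_1 = -x²z + x + 2z + 1, LT = x²z.
h_2 = -2x²z + xz + 2x - 2yz, LT = x²z.
h_3 = -x²z + 2xz + x + yz + 2y - 2, LT = x²z.

S(h_1,h_2): lcm = x²z. S = -2xz - yz - 2z - 1.
  leading term xz: no divisor's leading term divides it; move -2xz to the remainder.
  leading term yz: no divisor's leading term divides it; move -yz to the remainder.
  leading term z: no divisor's leading term divides it; move -2z to the remainder.
  leading term 1: no divisor's leading term divides it; move -1 to the remainder.
  remainder -2xz - yz - 2z - 1 ≠ 0; add k_4 = -2xz - yz - 2z - 1 to the basis.

S(h_1,h_3): lcm = x²z. S = 2xz + yz + 2y - 2z + 2.
  leading term xz: subtract (-1)·k_4 from 2xz + yz + 2y - 2z + 2 → 2y + z + 1
  leading term y: no divisor's leading term divides it; move 2y to the remainder.
  leading term z: no divisor's leading term divides it; move z to the remainder.
  leading term 1: no divisor's leading term divides it; move 1 to the remainder.
  remainder 2y + z + 1 ≠ 0; add k_5 = 2y + z + 1 to the basis.

S(h_1,k_4): lcm = x²z. S = 2xyz - xz + x - 2z - 1.
  leading term xyz: subtract (-y)·k_4 from 2xyz - xz + x - 2z - 1 → -xz + x - y²z - 2yz - y - 2z - 1
  leading term xz: subtract (-2)·k_4 from -xz + x - y²z - 2yz - y - 2z - 1 → x - y²z + yz - y - z + 2
  leading term x: no divisor's leading term divides it; move x to the remainder.
  leading term y²z: subtract (2yz)·k_5 from -y²z + yz - y - z + 2 → -2yz² - yz - y - z + 2
  leading term yz²: subtract (-z²)·k_5 from -2yz² - yz - y - z + 2 → -yz - y + z³ + z² - z + 2
  leading term yz: subtract (2z)·k_5 from -yz - y + z³ + z² - z + 2 → -y + z³ - z² + 2z + 2
  leading term y: subtract (2)·k_5 from -y + z³ - z² + 2z + 2 → z³ - z²
  leading term z³: no divisor's leading term divides it; move z³ to the remainder.
  leading term z²: no divisor's leading term divides it; move -z² to the remainder.
  remainder x + z³ - z² ≠ 0; add k_6 = x + z³ - z² to the basis.

S(h_1,k_6): lcm = x²z. S = -xz⁴ + xz³ - x - 2z - 1.
  leading term xz⁴: subtract (-2z³)·k_4 from -xz⁴ + xz³ - x - 2z - 1 → xz³ - x - 2yz⁴ + z⁴ - 2z³ - 2z - 1
  leading term xz³: subtract (2z²)·k_4 from xz³ - x - 2yz⁴ + z⁴ - 2z³ - 2z - 1 → -x - 2yz⁴ + 2yz³ + z⁴ + 2z³ + 2z² - 2z - 1
  leading term x: subtract (-1)·k_6 from -x - 2yz⁴ + 2yz³ + z⁴ + 2z³ + 2z² - 2z - 1 → -2yz⁴ + 2yz³ + z⁴ - 2z³ + z² - 2z - 1
  leading term yz⁴: subtract (-z⁴)·k_5 from -2yz⁴ + 2yz³ + z⁴ - 2z³ + z² - 2z - 1 → 2yz³ + z⁵ + 2z⁴ - 2z³ + z² - 2z - 1
  leading term yz³: subtract (z³)·k_5 from 2yz³ + z⁵ + 2z⁴ - 2z³ + z² - 2z - 1 → z⁵ + z⁴ + 2z³ + z² - 2z - 1
  leading term z⁵: no divisor's leading term divides it; move z⁵ to the remainder.
  leading term z⁴: no divisor's leading term divides it; move z⁴ to the remainder.
  leading term z³: no divisor's leading term divides it; move 2z³ to the remainder.
  leading term z²: no divisor's leading term divides it; move z² to the remainder.
  leading term z: no divisor's leading term divides it; move -2z to the remainder.
  leading term 1: no divisor's leading term divides it; move -1 to the remainder.
  remainder z⁵ + z⁴ + 2z³ + z² - 2z - 1 ≠ 0; add k_7 = z⁵ + z⁴ + 2z³ + z² - 2z - 1 to the basis.

S(k_4,k_6): lcm = xz. S = -2yz - z⁴ + z³ + z - 2.
  leading term yz: subtract (-z)·k_5 from -2yz - z⁴ + z³ + z - 2 → -z⁴ + z³ + z² + 2z - 2
  leading term z⁴: no divisor's leading term divides it; move -z⁴ to the remainder.
  leading term z³: no divisor's leading term divides it; move z³ to the remainder.
  leading term z²: no divisor's leading term divides it; move z² to the remainder.
  leading term z: no divisor's leading term divides it; move 2z to the remainder.
  leading term 1: no divisor's leading term divides it; move -2 to the remainder.
  remainder -z⁴ + z³ + z² + 2z - 2 ≠ 0; add k_8 = -z⁴ + z³ + z² + 2z - 2 to the basis.

The other S-polynomials (S(h_2,h_3), S(h_2,k_4), S(h_3,k_4), S(h_1,k_5), S(h_2,k_5), S(h_3,k_5), S(k_4,k_5), S(h_2,k_6), S(h_3,k_6), S(k_5,k_6), S(h_1,k_7), S(h_2,k_7), S(h_3,k_7), S(k_4,k_7), S(k_5,k_7), S(k_6,k_7), S(h_1,k_8), S(h_2,k_8), S(h_3,k_8), S(k_4,k_8), S(k_5,k_8), S(k_6,k_8), S(k_7,k_8)) all reduce to 0 modulo the current basis, so we have a Gröbner basis.
Inter-reduce: drop elements whose leading term is divisible by another's, tail-reduce, and make monic.
Reduced Gröbner basis: {x + z³ - z², y - 2z - 2, z⁴ - z³ - z² - 2z + 2}.

The bases are distinct; the ideals are different.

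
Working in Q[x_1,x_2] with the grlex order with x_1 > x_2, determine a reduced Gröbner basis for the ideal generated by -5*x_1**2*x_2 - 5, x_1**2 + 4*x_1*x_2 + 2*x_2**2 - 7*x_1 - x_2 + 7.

G = {x_2**4 + 3/4*x_2**3 - 91/8*x_1*x_2 + 23/8*x_2**2 + x_1 + 63/8*x_2 - 61/8, x_1*x_2**2 + 1/2*x_2**3 - 7/4*x_1*x_2 - 1/4*x_2**2 + 7/4*x_2 - 1/4, x_1**2 + 4*x_1*x_2 + 2*x_2**2 - 7*x_1 - x_2 + 7}

f_1 = -5*x_1**2*x_2 - 5, LT = x_1**2*x_2.
f_2 = x_1**2 + 4*x_1*x_2 + 2*x_2**2 - 7*x_1 - x_2 + 7, LT = x_1**2.

S(f_1,f_2): lcm = x_1**2*x_2. S = -4*x_1*x_2**2 - 2*x_2**3 + 7*x_1*x_2 + x_2**2 - 7*x_2 + 1.
  reduce S modulo (f_1, f_2):
  remainder -4*x_1*x_2**2 - 2*x_2**3 + 7*x_1*x_2 + x_2**2 - 7*x_2 + 1 ≠ 0; add g_3 = -4*x_1*x_2**2 - 2*x_2**3 + 7*x_1*x_2 + x_2**2 - 7*x_2 + 1 to the basis.

S(f_1,g_3): lcm = x_1**2*x_2**2. S = -1/2*x_1*x_2**3 + 7/4*x_1**2*x_2 + 1/4*x_1*x_2**2 - 7/4*x_1*x_2 + 1/4*x_1 + x_2.
  reduce S modulo (f_1, f_2, g_3):
  remainder 1/4*x_2**4 + 3/16*x_2**3 - 91/32*x_1*x_2 + 23/32*x_2**2 + 1/4*x_1 + 63/32*x_2 - 61/32 ≠ 0; add g_4 = 1/4*x_2**4 + 3/16*x_2**3 - 91/32*x_1*x_2 + 23/32*x_2**2 + 1/4*x_1 + 63/32*x_2 - 61/32 to the basis.

The other S-polynomials (S(f_2,g_3), S(f_1,g_4), S(f_2,g_4), S(g_3,g_4)) all reduce to 0 modulo the current basis, so we have a Gröbner basis.
Inter-reduce: drop elements whose leading term is divisible by another's, tail-reduce, and make monic.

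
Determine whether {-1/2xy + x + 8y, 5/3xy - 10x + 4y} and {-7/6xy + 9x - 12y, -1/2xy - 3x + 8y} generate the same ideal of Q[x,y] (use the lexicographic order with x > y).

Two ideals are equal iff their reduced Gröbner bases coincide (the reduced basis is unique for a fixed ordering).
Buchberger on the first generating set:
f_1 = -1/2xy + x + 8y, LT = xy.
f_2 = 5/3xy - 10x + 4y, LT = xy.

S(f_1,f_2): lcm = xy. S = 4x - 92/5y.
  reduce S modulo (f_1, f_2):
  remainder 4x - 92/5y ≠ 0; add g_3 = 4x - 92/5y to the basis.

S(f_1,g_3): lcm = xy. S = -2x + 23/5y^2 - 16y.
  reduce S modulo (f_1, f_2, g_3):
  remainder 23/5y^2 - 126/5y ≠ 0; add g_4 = 23/5y^2 - 126/5y to the basis.

The other S-polynomials (S(f_2,g_3), S(f_1,g_4), S(f_2,g_4), S(g_3,g_4)) all reduce to 0 modulo the current basis, so we have a Gröbner basis.
Inter-reduce: drop elements whose leading term is divisible by another's, tail-reduce, and make monic.
Reduced Gröbner basis: {x - 23/5y, y^2 - 126/23y}.

Buchberger on the second generating set:
h_1 = -7/6xy + 9x - 12y, LT = xy.
h_2 = -1/2xy - 3x + 8y, LT = xy.

S(h_1,h_2): lcm = xy. S = -96/7x + 184/7y.
  reduce S modulo (h_1, h_2):
  remainder -96/7x + 184/7y ≠ 0; add k_3 = -96/7x + 184/7y to the basis.

S(h_1,k_3): lcm = xy. S = -54/7x + 23/12y^2 + 72/7y.
  reduce S modulo (h_1, h_2, k_3):
  remainder 23/12y^2 - 9/2y ≠ 0; add k_4 = 23/12y^2 - 9/2y to the basis.

The other S-polynomials (S(h_2,k_3), S(h_1,k_4), S(h_2,k_4), S(k_3,k_4)) all reduce to 0 modulo the current basis, so we have a Gröbner basis.
Inter-reduce: drop elements whose leading term is divisible by another's, tail-reduce, and make monic.
Reduced Gröbner basis: {x - 23/12y, y^2 - 54/23y}.

Since the reduced bases disagree, the two ideals are not the same.

No, the ideals differ.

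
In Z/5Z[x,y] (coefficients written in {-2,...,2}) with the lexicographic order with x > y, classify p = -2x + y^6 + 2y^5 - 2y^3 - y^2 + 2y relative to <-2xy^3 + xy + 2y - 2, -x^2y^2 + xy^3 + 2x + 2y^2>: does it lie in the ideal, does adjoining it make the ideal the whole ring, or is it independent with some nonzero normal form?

-2x + y^6 + 2y^5 - 2y^3 - y^2 + 2y lies in I (it reduces to 0).

First compute the reduced Gröbner basis of I by Buchberger's algorithm.
f_1 = -2xy^3 + xy + 2y - 2, LT = xy^3.
f_2 = -x^2y^2 + xy^3 + 2x + 2y^2, LT = x^2y^2.

S(f_1,f_2): lcm = x^2y^3. S = 2x^2y + xy^4 + xy + x + 2y^3.
  leading term x^2y: no divisor's leading term divides it; move 2x^2y to the remainder.
  leading term xy^4: subtract (2y)·f_1 from xy^4 + xy + x + 2y^3 → -2xy^2 + xy + x + 2y^3 + y^2 - y
  leading term xy^2: no divisor's leading term divides it; move -2xy^2 to the remainder.
  leading term xy: no divisor's leading term divides it; move xy to the remainder.
  leading term x: no divisor's leading term divides it; move x to the remainder.
  leading term y^3: no divisor's leading term divides it; move 2y^3 to the remainder.
  leading term y^2: no divisor's leading term divides it; move y^2 to the remainder.
  leading term y: no divisor's leading term divides it; move -y to the remainder.
  remainder 2x^2y - 2xy^2 + xy + x + 2y^3 + y^2 - y ≠ 0; add h_3 = 2x^2y - 2xy^2 + xy + x + 2y^3 + y^2 - y to the basis.

S(f_1,h_3): lcm = x^2y^3. S = 2x^2y + xy^4 + 2xy^3 + 2xy^2 - xy + x - y^5 + 2y^4 - 2y^3.
  leading term x^2y: subtract (1)·h_3 from 2x^2y + xy^4 + 2xy^3 + 2xy^2 - xy + x - y^5 + 2y^4 - 2y^3 → xy^4 + 2xy^3 - xy^2 - 2xy - y^5 + 2y^4 + y^3 - y^2 + y
  leading term xy^4: subtract (2y)·f_1 from xy^4 + 2xy^3 - xy^2 - 2xy - y^5 + 2y^4 + y^3 - y^2 + y → 2xy^3 + 2xy^2 - 2xy - y^5 + 2y^4 + y^3
  leading term xy^3: subtract (-1)·f_1 from 2xy^3 + 2xy^2 - 2xy - y^5 + 2y^4 + y^3 → 2xy^2 - xy - y^5 + 2y^4 + y^3 + 2y - 2
  leading term xy^2: no divisor's leading term divides it; move 2xy^2 to the remainder.
  leading term xy: no divisor's leading term divides it; move -xy to the remainder.
  leading term y^5: no divisor's leading term divides it; move -y^5 to the remainder.
  leading term y^4: no divisor's leading term divides it; move 2y^4 to the remainder.
  leading term y^3: no divisor's leading term divides it; move y^3 to the remainder.
  leading term y: no divisor's leading term divides it; move 2y to the remainder.
  leading term 1: no divisor's leading term divides it; move -2 to the remainder.
  remainder 2xy^2 - xy - y^5 + 2y^4 + y^3 + 2y - 2 ≠ 0; add h_4 = 2xy^2 - xy - y^5 + 2y^4 + y^3 + 2y - 2 to the basis.

S(f_2,h_3): lcm = x^2y^2. S = 2xy^2 + 2xy - 2x - y^4 + 2y^3 + y^2.
  leading term xy^2: subtract (1)·h_4 from 2xy^2 + 2xy - 2x - y^4 + 2y^3 + y^2 → -2xy - 2x + y^5 + 2y^4 + y^3 + y^2 - 2y + 2
  leading term xy: no divisor's leading term divides it; move -2xy to the remainder.
  leading term x: no divisor's leading term divides it; move -2x to the remainder.
  leading term y^5: no divisor's leading term divides it; move y^5 to the remainder.
  leading term y^4: no divisor's leading term divides it; move 2y^4 to the remainder.
  leading term y^3: no divisor's leading term divides it; move y^3 to the remainder.
  leading term y^2: no divisor's leading term divides it; move y^2 to the remainder.
  leading term y: no divisor's leading term divides it; move -2y to the remainder.
  leading term 1: no divisor's leading term divides it; move 2 to the remainder.
  remainder -2xy - 2x + y^5 + 2y^4 + y^3 + y^2 - 2y + 2 ≠ 0; add h_5 = -2xy - 2x + y^5 + 2y^4 + y^3 + y^2 - 2y + 2 to the basis.

S(f_1,h_4): lcm = xy^3. S = -2xy^2 + 2xy - 2y^6 - y^5 + 2y^4 - y^2 + 1.
  leading term xy^2: subtract (-1)·h_4 from -2xy^2 + 2xy - 2y^6 - y^5 + 2y^4 - y^2 + 1 → xy - 2y^6 - 2y^5 - y^4 + y^3 - y^2 + 2y - 1
  leading term xy: subtract (2)·h_5 from xy - 2y^6 - 2y^5 - y^4 + y^3 - y^2 + 2y - 1 → -x - 2y^6 + y^5 - y^3 + 2y^2 + y
  leading term x: no divisor's leading term divides it; move -x to the remainder.
  leading term y^6: no divisor's leading term divides it; move -2y^6 to the remainder.
  leading term y^5: no divisor's leading term divides it; move y^5 to the remainder.
  leading term y^3: no divisor's leading term divides it; move -y^3 to the remainder.
  leading term y^2: no divisor's leading term divides it; move 2y^2 to the remainder.
  leading term y: no divisor's leading term divides it; move y to the remainder.
  remainder -x - 2y^6 + y^5 - y^3 + 2y^2 + y ≠ 0; add h_6 = -x - 2y^6 + y^5 - y^3 + 2y^2 + y to the basis.

S(f_1,h_5): lcm = xy^3. S = -xy^2 + 2xy - 2y^7 + y^6 - 2y^5 - 2y^4 - y^3 + y^2 - y + 1.
  leading term xy^2: subtract (2)·h_4 from -xy^2 + 2xy - 2y^7 + y^6 - 2y^5 - 2y^4 - y^3 + y^2 - y + 1 → -xy - 2y^7 + y^6 - y^4 + 2y^3 + y^2
  leading term xy: subtract (-2)·h_5 from -xy - 2y^7 + y^6 - y^4 + 2y^3 + y^2 → x - 2y^7 + y^6 + 2y^5 - 2y^4 - y^3 - 2y^2 + y - 1
  leading term x: subtract (-1)·h_6 from x - 2y^7 + y^6 + 2y^5 - 2y^4 - y^3 - 2y^2 + y - 1 → -2y^7 - y^6 - 2y^5 - 2y^4 - 2y^3 + 2y - 1
  leading term y^7: no divisor's leading term divides it; move -2y^7 to the remainder.
  leading term y^6: no divisor's leading term divides it; move -y^6 to the remainder.
  leading term y^5: no divisor's leading term divides it; move -2y^5 to the remainder.
  leading term y^4: no divisor's leading term divides it; move -2y^4 to the remainder.
  leading term y^3: no divisor's leading term divides it; move -2y^3 to the remainder.
  leading term y: no divisor's leading term divides it; move 2y to the remainder.
  leading term 1: no divisor's leading term divides it; move -1 to the remainder.
  remainder -2y^7 - y^6 - 2y^5 - 2y^4 - 2y^3 + 2y - 1 ≠ 0; add h_7 = -2y^7 - y^6 - 2y^5 - 2y^4 - 2y^3 + 2y - 1 to the basis.

The other S-polynomials (S(f_2,h_4), S(h_3,h_4), S(f_2,h_5), S(h_3,h_5), S(h_4,h_5), S(f_1,h_6), S(f_2,h_6), S(h_3,h_6), S(h_4,h_6), S(h_5,h_6), S(f_1,h_7), S(f_2,h_7), S(h_3,h_7), S(h_4,h_7), S(h_5,h_7), S(h_6,h_7)) all reduce to 0 modulo the current basis, so we have a Gröbner basis.
Inter-reduce: drop elements whose leading term is divisible by another's, tail-reduce, and make monic.
Reduced Gröbner basis: {x + 2y^6 - y^5 + y^3 - 2y^2 - y, y^7 - 2y^6 + y^5 + y^4 + y^3 - y - 2}.
Label its elements g_1 = x + 2y^6 - y^5 + y^3 - 2y^2 - y, g_2 = y^7 - 2y^6 + y^5 + y^4 + y^3 - y - 2.

Reduce p = -2x + y^6 + 2y^5 - 2y^3 - y^2 + 2y modulo G:
  leading term x: subtract (-2)·g_1 from -2x + y^6 + 2y^5 - 2y^3 - y^2 + 2y → 0
  normal form = 0.
Since the normal form is 0, p ∈ I.

Ideal membership is decidable via reduction modulo a Gröbner basis.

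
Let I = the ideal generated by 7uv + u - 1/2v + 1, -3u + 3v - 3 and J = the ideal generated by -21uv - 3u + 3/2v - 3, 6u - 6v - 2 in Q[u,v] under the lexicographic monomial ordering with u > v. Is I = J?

Two ideals are equal iff their reduced Gröbner bases coincide (the reduced basis is unique for a fixed ordering).
Buchberger on the first generating set:
f_1 = 7uv + u - 1/2v + 1, LT = uv.
f_2 = -3u + 3v - 3, LT = u.

S(f_1,f_2): lcm = uv. S = 1/7u + v^2 - 15/14v + 1/7.
  leading term u: subtract (-1/21)·f_2 from 1/7u + v^2 - 15/14v + 1/7 → v^2 - 13/14v
  leading term v^2: no divisor's leading term divides it; move v^2 to the remainder.
  leading term v: no divisor's leading term divides it; move -13/14v to the remainder.
  remainder v^2 - 13/14v ≠ 0; add g_3 = v^2 - 13/14v to the basis.

S(f_1,g_3): lcm = uv^2. S = 15/14uv - 1/14v^2 + 1/7v.
  leading term uv: subtract (15/98)·f_1 from 15/14uv - 1/14v^2 + 1/7v → -15/98u - 1/14v^2 + 43/196v - 15/98
  leading term u: subtract (5/98)·f_2 from -15/98u - 1/14v^2 + 43/196v - 15/98 → -1/14v^2 + 13/196v
  leading term v^2: subtract (-1/14)·g_3 from -1/14v^2 + 13/196v → 0
  remainder 0.

S(f_2,g_3): leading monomials are coprime, so the S-polynomial reduces to 0 (Buchberger's first criterion).
Every S-polynomial of the final basis reduces to 0, so we have a Gröbner basis.
Inter-reduce: drop elements whose leading term is divisible by another's, tail-reduce, and make monic.
Reduced Gröbner basis: {u - v + 1, v^2 - 13/14v}.

Buchberger on the second generating set:
h_1 = -21uv - 3u + 3/2v - 3, LT = uv.
h_2 = 6u - 6v - 2, LT = u.

S(h_1,h_2): lcm = uv. S = 1/7u + v^2 + 11/42v + 1/7.
  leading term u: subtract (1/42)·h_2 from 1/7u + v^2 + 11/42v + 1/7 → v^2 + 17/42v + 4/21
  leading term v^2: no divisor's leading term divides it; move v^2 to the remainder.
  leading term v: no divisor's leading term divides it; move 17/42v to the remainder.
  leading term 1: no divisor's leading term divides it; move 4/21 to the remainder.
  remainder v^2 + 17/42v + 4/21 ≠ 0; add k_3 = v^2 + 17/42v + 4/21 to the basis.

S(h_1,k_3): lcm = uv^2. S = -11/42uv - 4/21u - 1/14v^2 + 1/7v.
  leading term uv: subtract (11/882)·h_1 from -11/42uv - 4/21u - 1/14v^2 + 1/7v → -15/98u - 1/14v^2 + 73/588v + 11/294
  leading term u: subtract (-5/196)·h_2 from -15/98u - 1/14v^2 + 73/588v + 11/294 → -1/14v^2 - 17/588v - 2/147
  leading term v^2: subtract (-1/14)·k_3 from -1/14v^2 - 17/588v - 2/147 → 0
  remainder 0.

S(h_2,k_3): leading monomials are coprime, so the S-polynomial reduces to 0 (Buchberger's first criterion).
Every S-polynomial of the final basis reduces to 0, so we have a Gröbner basis.
Inter-reduce: drop elements whose leading term is divisible by another's, tail-reduce, and make monic.
Reduced Gröbner basis: {u - v - 1/3, v^2 + 17/42v + 4/21}.

The bases are distinct; the ideals are different.
The choice of monomial ordering does not affect the verdict — as long as both bases are computed under the same ordering, their equality decides ideal equality.

No, the ideals differ.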